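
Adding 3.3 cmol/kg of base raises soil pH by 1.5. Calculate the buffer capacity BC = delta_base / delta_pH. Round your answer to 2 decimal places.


Step 1: BC = change in base / change in pH
Step 2: BC = 3.3 / 1.5
Step 3: BC = 2.2 cmol/(kg*pH unit)

2.2


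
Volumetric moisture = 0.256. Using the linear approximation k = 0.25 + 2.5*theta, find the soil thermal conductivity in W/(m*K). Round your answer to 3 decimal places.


Step 1: k = 0.25 + 2.5 * theta
Step 2: k = 0.25 + 2.5 * 0.256
Step 3: k = 0.25 + 0.64
Step 4: k = 0.89 W/(m*K)

0.89


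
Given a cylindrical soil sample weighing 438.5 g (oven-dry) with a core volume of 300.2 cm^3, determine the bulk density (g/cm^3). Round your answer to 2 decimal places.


Step 1: Identify the formula: BD = dry mass / volume
Step 2: Substitute values: BD = 438.5 / 300.2
Step 3: BD = 1.46 g/cm^3

1.46


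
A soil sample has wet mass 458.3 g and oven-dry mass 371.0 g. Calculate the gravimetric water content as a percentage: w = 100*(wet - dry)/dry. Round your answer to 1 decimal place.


Step 1: Water mass = wet - dry = 458.3 - 371.0 = 87.3 g
Step 2: w = 100 * water mass / dry mass
Step 3: w = 100 * 87.3 / 371.0 = 23.5%

23.5


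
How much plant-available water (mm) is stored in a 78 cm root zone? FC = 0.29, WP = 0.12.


Step 1: Available water = (FC - WP) * depth * 10
Step 2: AW = (0.29 - 0.12) * 78 * 10
Step 3: AW = 0.17 * 78 * 10
Step 4: AW = 132.6 mm

132.6


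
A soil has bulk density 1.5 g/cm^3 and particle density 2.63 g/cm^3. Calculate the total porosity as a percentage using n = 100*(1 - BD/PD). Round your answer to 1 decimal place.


Step 1: Formula: n = 100 * (1 - BD / PD)
Step 2: n = 100 * (1 - 1.5 / 2.63)
Step 3: n = 100 * (1 - 0.57034)
Step 4: n = 43.0%

43.0


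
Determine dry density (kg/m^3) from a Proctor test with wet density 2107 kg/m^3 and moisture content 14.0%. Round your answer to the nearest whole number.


Step 1: Dry density = wet density / (1 + w/100)
Step 2: Dry density = 2107 / (1 + 14.0/100)
Step 3: Dry density = 2107 / 1.14
Step 4: Dry density = 1848 kg/m^3

1848


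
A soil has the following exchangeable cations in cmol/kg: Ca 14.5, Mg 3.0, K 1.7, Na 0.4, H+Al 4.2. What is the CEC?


Step 1: CEC = Ca + Mg + K + Na + (H+Al)
Step 2: CEC = 14.5 + 3.0 + 1.7 + 0.4 + 4.2
Step 3: CEC = 23.8 cmol/kg

23.8


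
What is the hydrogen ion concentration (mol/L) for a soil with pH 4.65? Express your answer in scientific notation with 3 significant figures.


Step 1: [H+] = 10^(-pH)
Step 2: [H+] = 10^(-4.65)
Step 3: [H+] = 2.24e-05 mol/L

2.24e-05


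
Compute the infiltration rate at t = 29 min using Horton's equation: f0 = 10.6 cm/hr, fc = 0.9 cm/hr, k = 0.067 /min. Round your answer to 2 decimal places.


Step 1: f = fc + (f0 - fc) * exp(-k * t)
Step 2: exp(-0.067 * 29) = 0.143273
Step 3: f = 0.9 + (10.6 - 0.9) * 0.143273
Step 4: f = 0.9 + 9.7 * 0.143273
Step 5: f = 2.29 cm/hr

2.29


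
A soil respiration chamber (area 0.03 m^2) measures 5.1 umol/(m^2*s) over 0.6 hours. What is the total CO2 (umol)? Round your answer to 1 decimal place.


Step 1: Convert time to seconds: 0.6 hr * 3600 = 2160.0 s
Step 2: Total = flux * area * time_s
Step 3: Total = 5.1 * 0.03 * 2160.0
Step 4: Total = 330.5 umol

330.5


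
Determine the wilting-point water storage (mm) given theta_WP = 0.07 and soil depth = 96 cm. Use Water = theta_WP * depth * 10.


Step 1: Water (mm) = theta_WP * depth * 10
Step 2: Water = 0.07 * 96 * 10
Step 3: Water = 67.2 mm

67.2


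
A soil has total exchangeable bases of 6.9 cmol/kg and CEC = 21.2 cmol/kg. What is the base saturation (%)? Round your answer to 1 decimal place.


Step 1: BS = 100 * (sum of bases) / CEC
Step 2: BS = 100 * 6.9 / 21.2
Step 3: BS = 32.5%

32.5


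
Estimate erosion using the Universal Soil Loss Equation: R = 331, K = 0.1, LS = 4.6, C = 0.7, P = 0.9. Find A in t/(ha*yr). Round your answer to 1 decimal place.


Step 1: A = R * K * LS * C * P
Step 2: R * K = 331 * 0.1 = 33.1
Step 3: (R*K) * LS = 33.1 * 4.6 = 152.26
Step 4: * C * P = 152.26 * 0.7 * 0.9 = 95.9
Step 5: A = 95.9 t/(ha*yr)

95.9


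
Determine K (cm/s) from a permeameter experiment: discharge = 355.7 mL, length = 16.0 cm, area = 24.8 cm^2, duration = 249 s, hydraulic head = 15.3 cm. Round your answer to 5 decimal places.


Step 1: K = Q * L / (A * t * h)
Step 2: Numerator = 355.7 * 16.0 = 5691.2
Step 3: Denominator = 24.8 * 249 * 15.3 = 94480.56
Step 4: K = 5691.2 / 94480.56 = 0.06024 cm/s

0.06024


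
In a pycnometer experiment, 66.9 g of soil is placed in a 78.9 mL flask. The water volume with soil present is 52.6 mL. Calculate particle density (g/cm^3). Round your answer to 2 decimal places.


Step 1: Volume of solids = flask volume - water volume with soil
Step 2: V_solids = 78.9 - 52.6 = 26.3 mL
Step 3: Particle density = mass / V_solids = 66.9 / 26.3 = 2.54 g/cm^3

2.54


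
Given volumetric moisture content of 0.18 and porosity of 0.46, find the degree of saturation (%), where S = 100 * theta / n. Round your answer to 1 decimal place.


Step 1: S = 100 * theta_v / n
Step 2: S = 100 * 0.18 / 0.46
Step 3: S = 39.1%

39.1


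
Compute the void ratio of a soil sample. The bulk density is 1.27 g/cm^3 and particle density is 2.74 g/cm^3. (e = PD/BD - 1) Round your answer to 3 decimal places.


Step 1: e = PD / BD - 1
Step 2: e = 2.74 / 1.27 - 1
Step 3: e = 2.15748 - 1
Step 4: e = 1.157

1.157


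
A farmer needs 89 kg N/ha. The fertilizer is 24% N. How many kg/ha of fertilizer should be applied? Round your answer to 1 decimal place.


Step 1: Fertilizer rate = target N / (N content / 100)
Step 2: Rate = 89 / (24 / 100)
Step 3: Rate = 89 / 0.24
Step 4: Rate = 370.8 kg/ha

370.8


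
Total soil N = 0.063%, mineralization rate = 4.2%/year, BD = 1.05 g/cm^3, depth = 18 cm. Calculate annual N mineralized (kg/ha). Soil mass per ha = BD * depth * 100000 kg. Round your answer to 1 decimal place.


Step 1: Soil mass per ha = BD * depth * 100000 = 1.05 * 18 * 100000 = 1890000 kg
Step 2: Total N pool = soil mass * N%/100 = 1890000 * 0.063/100 = 1190.7 kg/ha
Step 3: N mineralized = N pool * rate%/100 = 1190.7 * 4.2/100 = 50.0 kg/ha/yr

50.0


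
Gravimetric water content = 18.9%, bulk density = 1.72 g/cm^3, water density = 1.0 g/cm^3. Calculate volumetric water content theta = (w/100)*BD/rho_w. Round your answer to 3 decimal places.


Step 1: theta = (w / 100) * BD / rho_w
Step 2: theta = (18.9 / 100) * 1.72 / 1.0
Step 3: theta = 0.189 * 1.72
Step 4: theta = 0.325

0.325


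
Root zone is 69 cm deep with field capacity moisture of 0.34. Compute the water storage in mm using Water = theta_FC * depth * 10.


Step 1: Water (mm) = theta_FC * depth (cm) * 10
Step 2: Water = 0.34 * 69 * 10
Step 3: Water = 234.6 mm

234.6


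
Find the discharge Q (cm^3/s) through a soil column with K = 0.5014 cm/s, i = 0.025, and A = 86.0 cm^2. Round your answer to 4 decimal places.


Step 1: Apply Darcy's law: Q = K * i * A
Step 2: Q = 0.5014 * 0.025 * 86.0
Step 3: Q = 1.078 cm^3/s

1.078


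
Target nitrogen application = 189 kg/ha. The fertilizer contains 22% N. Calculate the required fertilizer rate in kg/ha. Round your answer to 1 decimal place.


Step 1: Fertilizer rate = target N / (N content / 100)
Step 2: Rate = 189 / (22 / 100)
Step 3: Rate = 189 / 0.22
Step 4: Rate = 859.1 kg/ha

859.1


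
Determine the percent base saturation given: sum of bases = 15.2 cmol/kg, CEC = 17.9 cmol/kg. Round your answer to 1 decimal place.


Step 1: BS = 100 * (sum of bases) / CEC
Step 2: BS = 100 * 15.2 / 17.9
Step 3: BS = 84.9%

84.9


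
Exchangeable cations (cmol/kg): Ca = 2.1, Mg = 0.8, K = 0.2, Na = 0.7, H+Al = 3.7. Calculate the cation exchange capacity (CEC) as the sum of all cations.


Step 1: CEC = Ca + Mg + K + Na + (H+Al)
Step 2: CEC = 2.1 + 0.8 + 0.2 + 0.7 + 3.7
Step 3: CEC = 7.5 cmol/kg

7.5


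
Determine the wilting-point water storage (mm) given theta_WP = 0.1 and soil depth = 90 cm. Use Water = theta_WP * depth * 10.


Step 1: Water (mm) = theta_WP * depth * 10
Step 2: Water = 0.1 * 90 * 10
Step 3: Water = 90.0 mm

90.0


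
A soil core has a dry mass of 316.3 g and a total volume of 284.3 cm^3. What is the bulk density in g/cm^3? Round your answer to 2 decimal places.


Step 1: Identify the formula: BD = dry mass / volume
Step 2: Substitute values: BD = 316.3 / 284.3
Step 3: BD = 1.11 g/cm^3

1.11


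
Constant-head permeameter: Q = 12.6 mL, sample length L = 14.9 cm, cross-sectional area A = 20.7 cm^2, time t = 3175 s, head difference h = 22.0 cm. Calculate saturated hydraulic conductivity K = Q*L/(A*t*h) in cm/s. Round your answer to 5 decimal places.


Step 1: K = Q * L / (A * t * h)
Step 2: Numerator = 12.6 * 14.9 = 187.74
Step 3: Denominator = 20.7 * 3175 * 22.0 = 1445895.0
Step 4: K = 187.74 / 1445895.0 = 0.00013 cm/s

0.00013


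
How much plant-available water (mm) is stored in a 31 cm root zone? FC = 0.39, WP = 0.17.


Step 1: Available water = (FC - WP) * depth * 10
Step 2: AW = (0.39 - 0.17) * 31 * 10
Step 3: AW = 0.22 * 31 * 10
Step 4: AW = 68.2 mm

68.2


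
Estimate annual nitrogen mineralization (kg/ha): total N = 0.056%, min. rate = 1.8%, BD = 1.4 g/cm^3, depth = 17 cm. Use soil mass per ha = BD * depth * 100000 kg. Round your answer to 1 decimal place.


Step 1: Soil mass per ha = BD * depth * 100000 = 1.4 * 17 * 100000 = 2380000 kg
Step 2: Total N pool = soil mass * N%/100 = 2380000 * 0.056/100 = 1332.8 kg/ha
Step 3: N mineralized = N pool * rate%/100 = 1332.8 * 1.8/100 = 24.0 kg/ha/yr

24.0


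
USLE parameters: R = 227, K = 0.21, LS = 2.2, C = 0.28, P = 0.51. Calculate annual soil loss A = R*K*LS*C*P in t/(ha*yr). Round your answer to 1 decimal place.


Step 1: A = R * K * LS * C * P
Step 2: R * K = 227 * 0.21 = 47.67
Step 3: (R*K) * LS = 47.67 * 2.2 = 104.874
Step 4: * C * P = 104.874 * 0.28 * 0.51 = 15.0
Step 5: A = 15.0 t/(ha*yr)

15.0


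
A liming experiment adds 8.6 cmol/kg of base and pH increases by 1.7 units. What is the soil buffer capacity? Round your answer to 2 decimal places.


Step 1: BC = change in base / change in pH
Step 2: BC = 8.6 / 1.7
Step 3: BC = 5.06 cmol/(kg*pH unit)

5.06


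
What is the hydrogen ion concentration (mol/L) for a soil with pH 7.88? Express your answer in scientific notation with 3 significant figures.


Step 1: [H+] = 10^(-pH)
Step 2: [H+] = 10^(-7.88)
Step 3: [H+] = 1.32e-08 mol/L

1.32e-08


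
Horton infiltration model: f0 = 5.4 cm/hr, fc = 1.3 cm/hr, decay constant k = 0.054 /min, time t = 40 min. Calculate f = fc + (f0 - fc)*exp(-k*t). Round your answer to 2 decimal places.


Step 1: f = fc + (f0 - fc) * exp(-k * t)
Step 2: exp(-0.054 * 40) = 0.115325
Step 3: f = 1.3 + (5.4 - 1.3) * 0.115325
Step 4: f = 1.3 + 4.1 * 0.115325
Step 5: f = 1.77 cm/hr

1.77


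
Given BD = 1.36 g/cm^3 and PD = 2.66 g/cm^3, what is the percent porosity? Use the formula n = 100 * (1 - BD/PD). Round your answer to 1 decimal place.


Step 1: Formula: n = 100 * (1 - BD / PD)
Step 2: n = 100 * (1 - 1.36 / 2.66)
Step 3: n = 100 * (1 - 0.51128)
Step 4: n = 48.9%

48.9


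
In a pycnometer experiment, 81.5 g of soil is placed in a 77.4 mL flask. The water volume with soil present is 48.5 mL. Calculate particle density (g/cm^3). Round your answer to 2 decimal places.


Step 1: Volume of solids = flask volume - water volume with soil
Step 2: V_solids = 77.4 - 48.5 = 28.9 mL
Step 3: Particle density = mass / V_solids = 81.5 / 28.9 = 2.82 g/cm^3

2.82


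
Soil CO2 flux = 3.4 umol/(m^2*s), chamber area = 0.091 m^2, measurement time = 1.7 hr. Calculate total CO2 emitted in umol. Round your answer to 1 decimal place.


Step 1: Convert time to seconds: 1.7 hr * 3600 = 6120.0 s
Step 2: Total = flux * area * time_s
Step 3: Total = 3.4 * 0.091 * 6120.0
Step 4: Total = 1893.5 umol

1893.5


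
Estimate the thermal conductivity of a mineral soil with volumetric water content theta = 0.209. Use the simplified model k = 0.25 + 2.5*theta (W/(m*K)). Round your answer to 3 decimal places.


Step 1: k = 0.25 + 2.5 * theta
Step 2: k = 0.25 + 2.5 * 0.209
Step 3: k = 0.25 + 0.523
Step 4: k = 0.773 W/(m*K)

0.773


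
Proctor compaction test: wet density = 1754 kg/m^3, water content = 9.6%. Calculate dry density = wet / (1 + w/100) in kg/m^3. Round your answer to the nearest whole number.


Step 1: Dry density = wet density / (1 + w/100)
Step 2: Dry density = 1754 / (1 + 9.6/100)
Step 3: Dry density = 1754 / 1.096
Step 4: Dry density = 1600 kg/m^3

1600


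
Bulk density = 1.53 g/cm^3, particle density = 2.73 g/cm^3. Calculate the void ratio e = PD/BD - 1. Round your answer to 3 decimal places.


Step 1: e = PD / BD - 1
Step 2: e = 2.73 / 1.53 - 1
Step 3: e = 1.78431 - 1
Step 4: e = 0.784

0.784


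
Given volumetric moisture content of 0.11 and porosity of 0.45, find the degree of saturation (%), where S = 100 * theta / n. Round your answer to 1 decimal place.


Step 1: S = 100 * theta_v / n
Step 2: S = 100 * 0.11 / 0.45
Step 3: S = 24.4%

24.4


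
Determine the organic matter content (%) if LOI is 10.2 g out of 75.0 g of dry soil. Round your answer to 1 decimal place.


Step 1: OM% = 100 * LOI / sample mass
Step 2: OM = 100 * 10.2 / 75.0
Step 3: OM = 13.6%

13.6


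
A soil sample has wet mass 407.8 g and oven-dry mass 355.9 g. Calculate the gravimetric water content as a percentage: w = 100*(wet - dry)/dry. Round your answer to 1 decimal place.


Step 1: Water mass = wet - dry = 407.8 - 355.9 = 51.9 g
Step 2: w = 100 * water mass / dry mass
Step 3: w = 100 * 51.9 / 355.9 = 14.6%

14.6


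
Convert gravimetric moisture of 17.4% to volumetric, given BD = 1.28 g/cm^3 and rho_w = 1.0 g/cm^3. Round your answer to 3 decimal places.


Step 1: theta = (w / 100) * BD / rho_w
Step 2: theta = (17.4 / 100) * 1.28 / 1.0
Step 3: theta = 0.174 * 1.28
Step 4: theta = 0.223

0.223


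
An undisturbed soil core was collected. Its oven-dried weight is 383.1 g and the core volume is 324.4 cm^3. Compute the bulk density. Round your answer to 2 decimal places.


Step 1: Identify the formula: BD = dry mass / volume
Step 2: Substitute values: BD = 383.1 / 324.4
Step 3: BD = 1.18 g/cm^3

1.18


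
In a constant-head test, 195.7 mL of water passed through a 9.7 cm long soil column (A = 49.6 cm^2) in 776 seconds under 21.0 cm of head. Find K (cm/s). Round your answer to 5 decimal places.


Step 1: K = Q * L / (A * t * h)
Step 2: Numerator = 195.7 * 9.7 = 1898.29
Step 3: Denominator = 49.6 * 776 * 21.0 = 808281.6
Step 4: K = 1898.29 / 808281.6 = 0.00235 cm/s

0.00235


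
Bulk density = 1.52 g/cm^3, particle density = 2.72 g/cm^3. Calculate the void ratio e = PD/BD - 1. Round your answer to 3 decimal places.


Step 1: e = PD / BD - 1
Step 2: e = 2.72 / 1.52 - 1
Step 3: e = 1.78947 - 1
Step 4: e = 0.789

0.789


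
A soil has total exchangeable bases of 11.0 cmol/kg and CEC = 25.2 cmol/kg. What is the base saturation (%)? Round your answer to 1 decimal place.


Step 1: BS = 100 * (sum of bases) / CEC
Step 2: BS = 100 * 11.0 / 25.2
Step 3: BS = 43.7%

43.7


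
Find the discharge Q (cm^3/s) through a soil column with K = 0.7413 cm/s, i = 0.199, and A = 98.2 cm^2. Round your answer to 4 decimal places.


Step 1: Apply Darcy's law: Q = K * i * A
Step 2: Q = 0.7413 * 0.199 * 98.2
Step 3: Q = 14.4863 cm^3/s

14.4863


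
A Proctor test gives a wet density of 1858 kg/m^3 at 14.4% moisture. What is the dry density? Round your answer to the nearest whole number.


Step 1: Dry density = wet density / (1 + w/100)
Step 2: Dry density = 1858 / (1 + 14.4/100)
Step 3: Dry density = 1858 / 1.144
Step 4: Dry density = 1624 kg/m^3

1624


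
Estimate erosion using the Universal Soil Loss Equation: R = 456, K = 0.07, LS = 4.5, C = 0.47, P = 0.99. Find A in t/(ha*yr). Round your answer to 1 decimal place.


Step 1: A = R * K * LS * C * P
Step 2: R * K = 456 * 0.07 = 31.92
Step 3: (R*K) * LS = 31.92 * 4.5 = 143.64
Step 4: * C * P = 143.64 * 0.47 * 0.99 = 66.8
Step 5: A = 66.8 t/(ha*yr)

66.8


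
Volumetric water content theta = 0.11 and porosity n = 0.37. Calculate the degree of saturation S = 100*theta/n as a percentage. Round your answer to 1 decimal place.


Step 1: S = 100 * theta_v / n
Step 2: S = 100 * 0.11 / 0.37
Step 3: S = 29.7%

29.7


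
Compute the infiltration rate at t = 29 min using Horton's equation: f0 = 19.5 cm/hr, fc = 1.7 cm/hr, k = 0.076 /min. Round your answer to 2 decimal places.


Step 1: f = fc + (f0 - fc) * exp(-k * t)
Step 2: exp(-0.076 * 29) = 0.110361
Step 3: f = 1.7 + (19.5 - 1.7) * 0.110361
Step 4: f = 1.7 + 17.8 * 0.110361
Step 5: f = 3.66 cm/hr

3.66


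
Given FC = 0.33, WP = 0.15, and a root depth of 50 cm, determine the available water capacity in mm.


Step 1: Available water = (FC - WP) * depth * 10
Step 2: AW = (0.33 - 0.15) * 50 * 10
Step 3: AW = 0.18 * 50 * 10
Step 4: AW = 90.0 mm

90.0


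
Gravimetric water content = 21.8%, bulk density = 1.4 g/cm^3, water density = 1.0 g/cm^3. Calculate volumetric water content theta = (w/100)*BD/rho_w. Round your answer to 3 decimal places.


Step 1: theta = (w / 100) * BD / rho_w
Step 2: theta = (21.8 / 100) * 1.4 / 1.0
Step 3: theta = 0.218 * 1.4
Step 4: theta = 0.305

0.305


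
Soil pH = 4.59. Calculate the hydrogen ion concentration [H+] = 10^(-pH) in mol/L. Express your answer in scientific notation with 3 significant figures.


Step 1: [H+] = 10^(-pH)
Step 2: [H+] = 10^(-4.59)
Step 3: [H+] = 2.57e-05 mol/L

2.57e-05


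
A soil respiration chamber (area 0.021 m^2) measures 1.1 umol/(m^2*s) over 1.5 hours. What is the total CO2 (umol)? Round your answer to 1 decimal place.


Step 1: Convert time to seconds: 1.5 hr * 3600 = 5400.0 s
Step 2: Total = flux * area * time_s
Step 3: Total = 1.1 * 0.021 * 5400.0
Step 4: Total = 124.7 umol

124.7


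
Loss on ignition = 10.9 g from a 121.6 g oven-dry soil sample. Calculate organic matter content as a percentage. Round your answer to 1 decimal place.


Step 1: OM% = 100 * LOI / sample mass
Step 2: OM = 100 * 10.9 / 121.6
Step 3: OM = 9.0%

9.0


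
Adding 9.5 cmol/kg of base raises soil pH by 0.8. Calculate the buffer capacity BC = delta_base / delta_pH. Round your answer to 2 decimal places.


Step 1: BC = change in base / change in pH
Step 2: BC = 9.5 / 0.8
Step 3: BC = 11.88 cmol/(kg*pH unit)

11.88


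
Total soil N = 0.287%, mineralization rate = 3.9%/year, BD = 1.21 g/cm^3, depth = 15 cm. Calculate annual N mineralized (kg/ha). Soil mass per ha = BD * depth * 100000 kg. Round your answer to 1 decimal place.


Step 1: Soil mass per ha = BD * depth * 100000 = 1.21 * 15 * 100000 = 1815000 kg
Step 2: Total N pool = soil mass * N%/100 = 1815000 * 0.287/100 = 5209.05 kg/ha
Step 3: N mineralized = N pool * rate%/100 = 5209.05 * 3.9/100 = 203.2 kg/ha/yr

203.2


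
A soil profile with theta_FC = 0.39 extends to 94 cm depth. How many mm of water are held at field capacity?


Step 1: Water (mm) = theta_FC * depth (cm) * 10
Step 2: Water = 0.39 * 94 * 10
Step 3: Water = 366.6 mm

366.6


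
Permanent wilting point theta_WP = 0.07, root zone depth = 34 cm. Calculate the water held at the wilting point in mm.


Step 1: Water (mm) = theta_WP * depth * 10
Step 2: Water = 0.07 * 34 * 10
Step 3: Water = 23.8 mm

23.8


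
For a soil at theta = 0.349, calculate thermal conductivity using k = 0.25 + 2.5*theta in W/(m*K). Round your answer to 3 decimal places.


Step 1: k = 0.25 + 2.5 * theta
Step 2: k = 0.25 + 2.5 * 0.349
Step 3: k = 0.25 + 0.873
Step 4: k = 1.123 W/(m*K)

1.123


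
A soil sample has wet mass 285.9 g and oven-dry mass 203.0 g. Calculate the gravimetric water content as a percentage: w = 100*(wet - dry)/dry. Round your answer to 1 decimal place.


Step 1: Water mass = wet - dry = 285.9 - 203.0 = 82.9 g
Step 2: w = 100 * water mass / dry mass
Step 3: w = 100 * 82.9 / 203.0 = 40.8%

40.8


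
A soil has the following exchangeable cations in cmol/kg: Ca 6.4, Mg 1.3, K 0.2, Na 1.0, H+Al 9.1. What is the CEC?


Step 1: CEC = Ca + Mg + K + Na + (H+Al)
Step 2: CEC = 6.4 + 1.3 + 0.2 + 1.0 + 9.1
Step 3: CEC = 18.0 cmol/kg

18.0


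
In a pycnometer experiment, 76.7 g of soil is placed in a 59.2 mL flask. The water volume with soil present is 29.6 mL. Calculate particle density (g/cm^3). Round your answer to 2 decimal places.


Step 1: Volume of solids = flask volume - water volume with soil
Step 2: V_solids = 59.2 - 29.6 = 29.6 mL
Step 3: Particle density = mass / V_solids = 76.7 / 29.6 = 2.59 g/cm^3

2.59


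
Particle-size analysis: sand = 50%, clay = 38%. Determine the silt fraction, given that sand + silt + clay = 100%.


Step 1: sand + silt + clay = 100%
Step 2: silt = 100 - sand - clay
Step 3: silt = 100 - 50 - 38
Step 4: silt = 12%

12


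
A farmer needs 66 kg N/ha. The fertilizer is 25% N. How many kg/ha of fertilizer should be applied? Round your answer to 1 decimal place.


Step 1: Fertilizer rate = target N / (N content / 100)
Step 2: Rate = 66 / (25 / 100)
Step 3: Rate = 66 / 0.25
Step 4: Rate = 264.0 kg/ha

264.0


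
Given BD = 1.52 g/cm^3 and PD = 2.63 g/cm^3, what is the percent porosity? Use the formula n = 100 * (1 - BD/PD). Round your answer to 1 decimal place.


Step 1: Formula: n = 100 * (1 - BD / PD)
Step 2: n = 100 * (1 - 1.52 / 2.63)
Step 3: n = 100 * (1 - 0.57795)
Step 4: n = 42.2%

42.2


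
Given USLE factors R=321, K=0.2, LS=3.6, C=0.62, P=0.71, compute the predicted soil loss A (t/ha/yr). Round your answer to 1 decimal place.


Step 1: A = R * K * LS * C * P
Step 2: R * K = 321 * 0.2 = 64.2
Step 3: (R*K) * LS = 64.2 * 3.6 = 231.12
Step 4: * C * P = 231.12 * 0.62 * 0.71 = 101.7
Step 5: A = 101.7 t/(ha*yr)

101.7


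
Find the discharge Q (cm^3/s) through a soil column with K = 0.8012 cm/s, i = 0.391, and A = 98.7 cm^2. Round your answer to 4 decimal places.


Step 1: Apply Darcy's law: Q = K * i * A
Step 2: Q = 0.8012 * 0.391 * 98.7
Step 3: Q = 30.9197 cm^3/s

30.9197


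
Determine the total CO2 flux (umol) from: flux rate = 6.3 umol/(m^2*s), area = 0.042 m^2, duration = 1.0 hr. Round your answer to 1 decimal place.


Step 1: Convert time to seconds: 1.0 hr * 3600 = 3600.0 s
Step 2: Total = flux * area * time_s
Step 3: Total = 6.3 * 0.042 * 3600.0
Step 4: Total = 952.6 umol

952.6


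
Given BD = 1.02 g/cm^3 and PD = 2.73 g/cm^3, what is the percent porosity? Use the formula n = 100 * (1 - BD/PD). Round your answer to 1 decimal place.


Step 1: Formula: n = 100 * (1 - BD / PD)
Step 2: n = 100 * (1 - 1.02 / 2.73)
Step 3: n = 100 * (1 - 0.37363)
Step 4: n = 62.6%

62.6


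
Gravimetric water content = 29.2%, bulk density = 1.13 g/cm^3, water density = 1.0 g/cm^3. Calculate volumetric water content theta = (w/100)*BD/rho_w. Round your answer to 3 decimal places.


Step 1: theta = (w / 100) * BD / rho_w
Step 2: theta = (29.2 / 100) * 1.13 / 1.0
Step 3: theta = 0.292 * 1.13
Step 4: theta = 0.33

0.33


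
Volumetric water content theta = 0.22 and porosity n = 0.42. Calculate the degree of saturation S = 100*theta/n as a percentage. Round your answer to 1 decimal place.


Step 1: S = 100 * theta_v / n
Step 2: S = 100 * 0.22 / 0.42
Step 3: S = 52.4%

52.4


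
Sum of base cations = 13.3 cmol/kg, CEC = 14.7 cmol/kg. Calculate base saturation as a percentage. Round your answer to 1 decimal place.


Step 1: BS = 100 * (sum of bases) / CEC
Step 2: BS = 100 * 13.3 / 14.7
Step 3: BS = 90.5%

90.5


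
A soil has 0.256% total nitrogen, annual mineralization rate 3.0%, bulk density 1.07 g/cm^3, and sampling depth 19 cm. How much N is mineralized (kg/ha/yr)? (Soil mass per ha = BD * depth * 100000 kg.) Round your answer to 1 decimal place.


Step 1: Soil mass per ha = BD * depth * 100000 = 1.07 * 19 * 100000 = 2033000 kg
Step 2: Total N pool = soil mass * N%/100 = 2033000 * 0.256/100 = 5204.48 kg/ha
Step 3: N mineralized = N pool * rate%/100 = 5204.48 * 3.0/100 = 156.1 kg/ha/yr

156.1


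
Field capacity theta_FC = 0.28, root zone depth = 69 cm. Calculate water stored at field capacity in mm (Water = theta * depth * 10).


Step 1: Water (mm) = theta_FC * depth (cm) * 10
Step 2: Water = 0.28 * 69 * 10
Step 3: Water = 193.2 mm

193.2


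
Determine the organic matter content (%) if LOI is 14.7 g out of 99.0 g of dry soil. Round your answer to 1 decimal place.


Step 1: OM% = 100 * LOI / sample mass
Step 2: OM = 100 * 14.7 / 99.0
Step 3: OM = 14.8%

14.8


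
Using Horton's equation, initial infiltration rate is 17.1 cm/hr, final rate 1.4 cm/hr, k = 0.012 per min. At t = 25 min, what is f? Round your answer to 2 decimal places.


Step 1: f = fc + (f0 - fc) * exp(-k * t)
Step 2: exp(-0.012 * 25) = 0.740818
Step 3: f = 1.4 + (17.1 - 1.4) * 0.740818
Step 4: f = 1.4 + 15.7 * 0.740818
Step 5: f = 13.03 cm/hr

13.03


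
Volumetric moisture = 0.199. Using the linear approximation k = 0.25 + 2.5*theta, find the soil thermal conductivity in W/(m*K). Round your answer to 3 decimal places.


Step 1: k = 0.25 + 2.5 * theta
Step 2: k = 0.25 + 2.5 * 0.199
Step 3: k = 0.25 + 0.498
Step 4: k = 0.748 W/(m*K)

0.748


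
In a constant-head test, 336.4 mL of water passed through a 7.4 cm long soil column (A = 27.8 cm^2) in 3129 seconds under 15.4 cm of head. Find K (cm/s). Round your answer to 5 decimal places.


Step 1: K = Q * L / (A * t * h)
Step 2: Numerator = 336.4 * 7.4 = 2489.36
Step 3: Denominator = 27.8 * 3129 * 15.4 = 1339587.48
Step 4: K = 2489.36 / 1339587.48 = 0.00186 cm/s

0.00186


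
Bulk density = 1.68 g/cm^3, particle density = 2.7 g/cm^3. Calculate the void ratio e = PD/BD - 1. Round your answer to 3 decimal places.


Step 1: e = PD / BD - 1
Step 2: e = 2.7 / 1.68 - 1
Step 3: e = 1.60714 - 1
Step 4: e = 0.607

0.607


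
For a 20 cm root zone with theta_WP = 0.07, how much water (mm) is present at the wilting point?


Step 1: Water (mm) = theta_WP * depth * 10
Step 2: Water = 0.07 * 20 * 10
Step 3: Water = 14.0 mm

14.0


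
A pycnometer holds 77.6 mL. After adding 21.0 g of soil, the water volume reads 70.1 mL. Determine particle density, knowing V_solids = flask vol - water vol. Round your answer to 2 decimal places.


Step 1: Volume of solids = flask volume - water volume with soil
Step 2: V_solids = 77.6 - 70.1 = 7.5 mL
Step 3: Particle density = mass / V_solids = 21.0 / 7.5 = 2.8 g/cm^3

2.8


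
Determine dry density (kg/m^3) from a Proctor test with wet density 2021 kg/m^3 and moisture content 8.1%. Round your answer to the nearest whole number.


Step 1: Dry density = wet density / (1 + w/100)
Step 2: Dry density = 2021 / (1 + 8.1/100)
Step 3: Dry density = 2021 / 1.081
Step 4: Dry density = 1870 kg/m^3

1870


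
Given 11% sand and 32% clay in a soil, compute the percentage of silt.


Step 1: sand + silt + clay = 100%
Step 2: silt = 100 - sand - clay
Step 3: silt = 100 - 11 - 32
Step 4: silt = 57%

57


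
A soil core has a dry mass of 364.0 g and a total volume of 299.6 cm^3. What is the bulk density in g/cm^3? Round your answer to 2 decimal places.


Step 1: Identify the formula: BD = dry mass / volume
Step 2: Substitute values: BD = 364.0 / 299.6
Step 3: BD = 1.21 g/cm^3

1.21


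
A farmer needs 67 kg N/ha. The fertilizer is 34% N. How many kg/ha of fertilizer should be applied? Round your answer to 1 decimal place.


Step 1: Fertilizer rate = target N / (N content / 100)
Step 2: Rate = 67 / (34 / 100)
Step 3: Rate = 67 / 0.34
Step 4: Rate = 197.1 kg/ha

197.1


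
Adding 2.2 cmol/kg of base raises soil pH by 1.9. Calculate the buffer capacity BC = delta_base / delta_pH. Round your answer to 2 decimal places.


Step 1: BC = change in base / change in pH
Step 2: BC = 2.2 / 1.9
Step 3: BC = 1.16 cmol/(kg*pH unit)

1.16


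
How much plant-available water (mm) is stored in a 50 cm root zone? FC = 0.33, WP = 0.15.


Step 1: Available water = (FC - WP) * depth * 10
Step 2: AW = (0.33 - 0.15) * 50 * 10
Step 3: AW = 0.18 * 50 * 10
Step 4: AW = 90.0 mm

90.0


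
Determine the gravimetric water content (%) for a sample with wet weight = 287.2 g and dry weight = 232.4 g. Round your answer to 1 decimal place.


Step 1: Water mass = wet - dry = 287.2 - 232.4 = 54.8 g
Step 2: w = 100 * water mass / dry mass
Step 3: w = 100 * 54.8 / 232.4 = 23.6%

23.6


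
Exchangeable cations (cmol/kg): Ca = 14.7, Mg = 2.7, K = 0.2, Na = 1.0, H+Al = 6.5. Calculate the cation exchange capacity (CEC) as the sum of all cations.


Step 1: CEC = Ca + Mg + K + Na + (H+Al)
Step 2: CEC = 14.7 + 2.7 + 0.2 + 1.0 + 6.5
Step 3: CEC = 25.1 cmol/kg

25.1


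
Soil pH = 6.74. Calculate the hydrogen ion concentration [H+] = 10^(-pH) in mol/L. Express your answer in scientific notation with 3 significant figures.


Step 1: [H+] = 10^(-pH)
Step 2: [H+] = 10^(-6.74)
Step 3: [H+] = 1.82e-07 mol/L

1.82e-07


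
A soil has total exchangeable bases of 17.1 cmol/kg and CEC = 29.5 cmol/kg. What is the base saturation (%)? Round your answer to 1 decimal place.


Step 1: BS = 100 * (sum of bases) / CEC
Step 2: BS = 100 * 17.1 / 29.5
Step 3: BS = 58.0%

58.0


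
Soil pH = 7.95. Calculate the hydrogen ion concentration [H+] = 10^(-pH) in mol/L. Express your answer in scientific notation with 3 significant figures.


Step 1: [H+] = 10^(-pH)
Step 2: [H+] = 10^(-7.95)
Step 3: [H+] = 1.12e-08 mol/L

1.12e-08


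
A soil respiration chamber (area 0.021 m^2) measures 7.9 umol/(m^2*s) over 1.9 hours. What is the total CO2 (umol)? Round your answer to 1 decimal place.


Step 1: Convert time to seconds: 1.9 hr * 3600 = 6840.0 s
Step 2: Total = flux * area * time_s
Step 3: Total = 7.9 * 0.021 * 6840.0
Step 4: Total = 1134.8 umol

1134.8


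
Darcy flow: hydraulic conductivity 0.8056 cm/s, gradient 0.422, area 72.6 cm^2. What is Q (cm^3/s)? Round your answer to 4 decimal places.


Step 1: Apply Darcy's law: Q = K * i * A
Step 2: Q = 0.8056 * 0.422 * 72.6
Step 3: Q = 24.6813 cm^3/s

24.6813


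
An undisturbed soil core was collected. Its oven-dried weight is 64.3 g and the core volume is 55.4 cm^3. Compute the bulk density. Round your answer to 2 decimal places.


Step 1: Identify the formula: BD = dry mass / volume
Step 2: Substitute values: BD = 64.3 / 55.4
Step 3: BD = 1.16 g/cm^3

1.16


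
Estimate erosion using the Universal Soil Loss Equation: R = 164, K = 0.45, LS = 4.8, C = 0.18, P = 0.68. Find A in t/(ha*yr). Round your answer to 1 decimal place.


Step 1: A = R * K * LS * C * P
Step 2: R * K = 164 * 0.45 = 73.8
Step 3: (R*K) * LS = 73.8 * 4.8 = 354.24
Step 4: * C * P = 354.24 * 0.18 * 0.68 = 43.4
Step 5: A = 43.4 t/(ha*yr)

43.4


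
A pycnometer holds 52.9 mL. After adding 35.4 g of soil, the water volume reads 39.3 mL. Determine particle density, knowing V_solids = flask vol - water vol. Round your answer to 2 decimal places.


Step 1: Volume of solids = flask volume - water volume with soil
Step 2: V_solids = 52.9 - 39.3 = 13.6 mL
Step 3: Particle density = mass / V_solids = 35.4 / 13.6 = 2.6 g/cm^3

2.6


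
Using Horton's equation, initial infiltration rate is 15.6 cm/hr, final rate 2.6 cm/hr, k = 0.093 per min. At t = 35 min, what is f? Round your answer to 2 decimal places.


Step 1: f = fc + (f0 - fc) * exp(-k * t)
Step 2: exp(-0.093 * 35) = 0.038581
Step 3: f = 2.6 + (15.6 - 2.6) * 0.038581
Step 4: f = 2.6 + 13.0 * 0.038581
Step 5: f = 3.1 cm/hr

3.1


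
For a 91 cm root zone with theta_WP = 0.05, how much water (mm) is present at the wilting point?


Step 1: Water (mm) = theta_WP * depth * 10
Step 2: Water = 0.05 * 91 * 10
Step 3: Water = 45.5 mm

45.5


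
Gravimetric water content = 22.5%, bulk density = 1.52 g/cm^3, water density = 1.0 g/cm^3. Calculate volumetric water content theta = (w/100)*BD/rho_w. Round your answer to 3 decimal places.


Step 1: theta = (w / 100) * BD / rho_w
Step 2: theta = (22.5 / 100) * 1.52 / 1.0
Step 3: theta = 0.225 * 1.52
Step 4: theta = 0.342

0.342


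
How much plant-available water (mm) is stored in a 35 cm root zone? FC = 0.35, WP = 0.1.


Step 1: Available water = (FC - WP) * depth * 10
Step 2: AW = (0.35 - 0.1) * 35 * 10
Step 3: AW = 0.25 * 35 * 10
Step 4: AW = 87.5 mm

87.5


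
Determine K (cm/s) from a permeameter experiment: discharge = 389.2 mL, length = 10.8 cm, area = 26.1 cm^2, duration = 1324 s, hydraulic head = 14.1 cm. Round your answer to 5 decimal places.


Step 1: K = Q * L / (A * t * h)
Step 2: Numerator = 389.2 * 10.8 = 4203.36
Step 3: Denominator = 26.1 * 1324 * 14.1 = 487245.24
Step 4: K = 4203.36 / 487245.24 = 0.00863 cm/s

0.00863


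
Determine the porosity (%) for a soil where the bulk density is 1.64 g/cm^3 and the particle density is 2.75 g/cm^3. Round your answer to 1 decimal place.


Step 1: Formula: n = 100 * (1 - BD / PD)
Step 2: n = 100 * (1 - 1.64 / 2.75)
Step 3: n = 100 * (1 - 0.59636)
Step 4: n = 40.4%

40.4


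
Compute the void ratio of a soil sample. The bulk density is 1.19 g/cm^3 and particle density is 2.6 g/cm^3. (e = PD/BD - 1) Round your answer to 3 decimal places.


Step 1: e = PD / BD - 1
Step 2: e = 2.6 / 1.19 - 1
Step 3: e = 2.18487 - 1
Step 4: e = 1.185

1.185


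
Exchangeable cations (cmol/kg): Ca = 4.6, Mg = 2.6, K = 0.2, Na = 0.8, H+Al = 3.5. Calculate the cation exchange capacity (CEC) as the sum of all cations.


Step 1: CEC = Ca + Mg + K + Na + (H+Al)
Step 2: CEC = 4.6 + 2.6 + 0.2 + 0.8 + 3.5
Step 3: CEC = 11.7 cmol/kg

11.7


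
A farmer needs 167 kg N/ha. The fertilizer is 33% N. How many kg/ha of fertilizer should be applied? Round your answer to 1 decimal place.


Step 1: Fertilizer rate = target N / (N content / 100)
Step 2: Rate = 167 / (33 / 100)
Step 3: Rate = 167 / 0.33
Step 4: Rate = 506.1 kg/ha

506.1


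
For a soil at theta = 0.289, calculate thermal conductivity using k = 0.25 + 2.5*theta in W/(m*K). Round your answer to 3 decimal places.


Step 1: k = 0.25 + 2.5 * theta
Step 2: k = 0.25 + 2.5 * 0.289
Step 3: k = 0.25 + 0.723
Step 4: k = 0.973 W/(m*K)

0.973


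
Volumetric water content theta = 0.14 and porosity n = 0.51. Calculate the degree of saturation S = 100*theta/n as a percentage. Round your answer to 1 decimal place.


Step 1: S = 100 * theta_v / n
Step 2: S = 100 * 0.14 / 0.51
Step 3: S = 27.5%

27.5


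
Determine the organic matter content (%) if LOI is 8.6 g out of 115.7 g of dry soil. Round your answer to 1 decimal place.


Step 1: OM% = 100 * LOI / sample mass
Step 2: OM = 100 * 8.6 / 115.7
Step 3: OM = 7.4%

7.4


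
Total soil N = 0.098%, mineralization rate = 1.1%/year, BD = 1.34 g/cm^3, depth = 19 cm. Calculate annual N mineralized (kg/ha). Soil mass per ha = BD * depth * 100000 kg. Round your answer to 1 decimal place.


Step 1: Soil mass per ha = BD * depth * 100000 = 1.34 * 19 * 100000 = 2546000 kg
Step 2: Total N pool = soil mass * N%/100 = 2546000 * 0.098/100 = 2495.08 kg/ha
Step 3: N mineralized = N pool * rate%/100 = 2495.08 * 1.1/100 = 27.4 kg/ha/yr

27.4


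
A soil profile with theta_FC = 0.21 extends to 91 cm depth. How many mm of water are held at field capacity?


Step 1: Water (mm) = theta_FC * depth (cm) * 10
Step 2: Water = 0.21 * 91 * 10
Step 3: Water = 191.1 mm

191.1


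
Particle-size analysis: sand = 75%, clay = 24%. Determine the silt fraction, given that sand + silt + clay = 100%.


Step 1: sand + silt + clay = 100%
Step 2: silt = 100 - sand - clay
Step 3: silt = 100 - 75 - 24
Step 4: silt = 1%

1


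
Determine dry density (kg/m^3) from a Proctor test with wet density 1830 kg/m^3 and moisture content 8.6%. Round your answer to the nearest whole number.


Step 1: Dry density = wet density / (1 + w/100)
Step 2: Dry density = 1830 / (1 + 8.6/100)
Step 3: Dry density = 1830 / 1.086
Step 4: Dry density = 1685 kg/m^3

1685


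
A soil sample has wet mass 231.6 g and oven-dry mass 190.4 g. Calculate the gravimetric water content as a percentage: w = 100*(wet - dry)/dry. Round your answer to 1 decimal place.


Step 1: Water mass = wet - dry = 231.6 - 190.4 = 41.2 g
Step 2: w = 100 * water mass / dry mass
Step 3: w = 100 * 41.2 / 190.4 = 21.6%

21.6


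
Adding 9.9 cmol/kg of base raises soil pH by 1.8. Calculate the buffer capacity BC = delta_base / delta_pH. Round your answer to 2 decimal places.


Step 1: BC = change in base / change in pH
Step 2: BC = 9.9 / 1.8
Step 3: BC = 5.5 cmol/(kg*pH unit)

5.5


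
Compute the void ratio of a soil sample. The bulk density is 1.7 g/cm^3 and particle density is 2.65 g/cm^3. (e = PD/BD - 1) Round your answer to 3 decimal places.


Step 1: e = PD / BD - 1
Step 2: e = 2.65 / 1.7 - 1
Step 3: e = 1.55882 - 1
Step 4: e = 0.559

0.559


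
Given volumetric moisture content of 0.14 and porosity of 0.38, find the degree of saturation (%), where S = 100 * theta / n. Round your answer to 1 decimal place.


Step 1: S = 100 * theta_v / n
Step 2: S = 100 * 0.14 / 0.38
Step 3: S = 36.8%

36.8


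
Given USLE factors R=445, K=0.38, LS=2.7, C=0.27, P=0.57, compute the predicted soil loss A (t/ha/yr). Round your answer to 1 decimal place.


Step 1: A = R * K * LS * C * P
Step 2: R * K = 445 * 0.38 = 169.1
Step 3: (R*K) * LS = 169.1 * 2.7 = 456.57
Step 4: * C * P = 456.57 * 0.27 * 0.57 = 70.3
Step 5: A = 70.3 t/(ha*yr)

70.3


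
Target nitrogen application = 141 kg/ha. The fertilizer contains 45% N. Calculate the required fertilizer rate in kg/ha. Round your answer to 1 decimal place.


Step 1: Fertilizer rate = target N / (N content / 100)
Step 2: Rate = 141 / (45 / 100)
Step 3: Rate = 141 / 0.45
Step 4: Rate = 313.3 kg/ha

313.3


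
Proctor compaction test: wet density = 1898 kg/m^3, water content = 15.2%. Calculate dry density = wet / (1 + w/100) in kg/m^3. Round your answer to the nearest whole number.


Step 1: Dry density = wet density / (1 + w/100)
Step 2: Dry density = 1898 / (1 + 15.2/100)
Step 3: Dry density = 1898 / 1.152
Step 4: Dry density = 1648 kg/m^3

1648


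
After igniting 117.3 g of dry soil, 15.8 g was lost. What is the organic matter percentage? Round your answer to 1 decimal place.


Step 1: OM% = 100 * LOI / sample mass
Step 2: OM = 100 * 15.8 / 117.3
Step 3: OM = 13.5%

13.5


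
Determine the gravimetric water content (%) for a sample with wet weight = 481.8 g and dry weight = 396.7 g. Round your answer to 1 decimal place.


Step 1: Water mass = wet - dry = 481.8 - 396.7 = 85.1 g
Step 2: w = 100 * water mass / dry mass
Step 3: w = 100 * 85.1 / 396.7 = 21.5%

21.5


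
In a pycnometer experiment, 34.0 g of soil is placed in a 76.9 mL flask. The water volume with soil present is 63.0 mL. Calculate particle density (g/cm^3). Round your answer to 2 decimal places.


Step 1: Volume of solids = flask volume - water volume with soil
Step 2: V_solids = 76.9 - 63.0 = 13.9 mL
Step 3: Particle density = mass / V_solids = 34.0 / 13.9 = 2.45 g/cm^3

2.45


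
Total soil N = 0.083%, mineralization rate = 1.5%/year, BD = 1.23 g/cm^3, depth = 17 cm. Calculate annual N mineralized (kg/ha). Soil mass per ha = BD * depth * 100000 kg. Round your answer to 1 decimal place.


Step 1: Soil mass per ha = BD * depth * 100000 = 1.23 * 17 * 100000 = 2091000 kg
Step 2: Total N pool = soil mass * N%/100 = 2091000 * 0.083/100 = 1735.53 kg/ha
Step 3: N mineralized = N pool * rate%/100 = 1735.53 * 1.5/100 = 26.0 kg/ha/yr

26.0


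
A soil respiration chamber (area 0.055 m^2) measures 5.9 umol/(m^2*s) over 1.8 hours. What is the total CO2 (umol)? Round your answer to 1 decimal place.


Step 1: Convert time to seconds: 1.8 hr * 3600 = 6480.0 s
Step 2: Total = flux * area * time_s
Step 3: Total = 5.9 * 0.055 * 6480.0
Step 4: Total = 2102.8 umol

2102.8


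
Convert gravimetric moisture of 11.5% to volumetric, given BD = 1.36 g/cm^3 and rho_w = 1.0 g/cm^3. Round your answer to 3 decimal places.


Step 1: theta = (w / 100) * BD / rho_w
Step 2: theta = (11.5 / 100) * 1.36 / 1.0
Step 3: theta = 0.115 * 1.36
Step 4: theta = 0.156

0.156
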